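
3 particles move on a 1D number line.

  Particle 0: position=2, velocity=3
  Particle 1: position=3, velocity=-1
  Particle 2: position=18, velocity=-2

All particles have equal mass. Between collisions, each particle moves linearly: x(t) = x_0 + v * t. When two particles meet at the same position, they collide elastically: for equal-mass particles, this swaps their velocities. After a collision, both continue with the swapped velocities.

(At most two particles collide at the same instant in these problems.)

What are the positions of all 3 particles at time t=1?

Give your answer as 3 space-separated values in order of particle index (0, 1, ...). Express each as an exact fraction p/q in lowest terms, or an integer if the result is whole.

Answer: 2 5 16

Derivation:
Collision at t=1/4: particles 0 and 1 swap velocities; positions: p0=11/4 p1=11/4 p2=35/2; velocities now: v0=-1 v1=3 v2=-2
Advance to t=1 (no further collisions before then); velocities: v0=-1 v1=3 v2=-2; positions = 2 5 16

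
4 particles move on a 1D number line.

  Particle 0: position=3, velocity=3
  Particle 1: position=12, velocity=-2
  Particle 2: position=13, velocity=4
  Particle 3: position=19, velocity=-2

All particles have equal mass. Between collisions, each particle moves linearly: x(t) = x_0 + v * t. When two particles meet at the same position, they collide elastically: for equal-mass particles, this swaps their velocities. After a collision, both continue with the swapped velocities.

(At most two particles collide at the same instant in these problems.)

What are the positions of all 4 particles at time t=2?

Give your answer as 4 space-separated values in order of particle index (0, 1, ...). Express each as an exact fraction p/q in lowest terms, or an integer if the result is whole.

Answer: 8 9 15 21

Derivation:
Collision at t=1: particles 2 and 3 swap velocities; positions: p0=6 p1=10 p2=17 p3=17; velocities now: v0=3 v1=-2 v2=-2 v3=4
Collision at t=9/5: particles 0 and 1 swap velocities; positions: p0=42/5 p1=42/5 p2=77/5 p3=101/5; velocities now: v0=-2 v1=3 v2=-2 v3=4
Advance to t=2 (no further collisions before then); velocities: v0=-2 v1=3 v2=-2 v3=4; positions = 8 9 15 21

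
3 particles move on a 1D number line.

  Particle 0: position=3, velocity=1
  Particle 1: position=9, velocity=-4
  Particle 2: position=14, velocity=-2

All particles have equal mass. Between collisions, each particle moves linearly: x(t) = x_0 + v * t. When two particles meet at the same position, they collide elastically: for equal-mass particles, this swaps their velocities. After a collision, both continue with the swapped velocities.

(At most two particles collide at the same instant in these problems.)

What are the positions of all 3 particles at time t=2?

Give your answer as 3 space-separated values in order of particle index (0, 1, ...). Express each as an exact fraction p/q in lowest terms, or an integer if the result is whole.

Collision at t=6/5: particles 0 and 1 swap velocities; positions: p0=21/5 p1=21/5 p2=58/5; velocities now: v0=-4 v1=1 v2=-2
Advance to t=2 (no further collisions before then); velocities: v0=-4 v1=1 v2=-2; positions = 1 5 10

Answer: 1 5 10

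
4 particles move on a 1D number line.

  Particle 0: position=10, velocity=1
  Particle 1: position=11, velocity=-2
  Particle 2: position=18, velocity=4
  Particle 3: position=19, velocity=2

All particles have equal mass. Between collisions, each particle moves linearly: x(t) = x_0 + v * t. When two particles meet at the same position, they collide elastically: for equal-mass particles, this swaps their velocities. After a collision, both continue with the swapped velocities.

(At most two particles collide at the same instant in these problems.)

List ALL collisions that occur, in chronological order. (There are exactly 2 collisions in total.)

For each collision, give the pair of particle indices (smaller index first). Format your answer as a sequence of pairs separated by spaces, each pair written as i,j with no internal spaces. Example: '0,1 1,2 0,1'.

Collision at t=1/3: particles 0 and 1 swap velocities; positions: p0=31/3 p1=31/3 p2=58/3 p3=59/3; velocities now: v0=-2 v1=1 v2=4 v3=2
Collision at t=1/2: particles 2 and 3 swap velocities; positions: p0=10 p1=21/2 p2=20 p3=20; velocities now: v0=-2 v1=1 v2=2 v3=4

Answer: 0,1 2,3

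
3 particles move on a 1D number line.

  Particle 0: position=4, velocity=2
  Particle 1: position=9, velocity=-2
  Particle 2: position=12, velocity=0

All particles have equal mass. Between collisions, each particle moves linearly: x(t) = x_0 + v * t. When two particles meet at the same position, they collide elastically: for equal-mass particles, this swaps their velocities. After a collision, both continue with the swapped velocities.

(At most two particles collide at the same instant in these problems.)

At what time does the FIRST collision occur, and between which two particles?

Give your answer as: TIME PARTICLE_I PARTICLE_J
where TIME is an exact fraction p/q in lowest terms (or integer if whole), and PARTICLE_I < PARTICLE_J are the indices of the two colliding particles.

Pair (0,1): pos 4,9 vel 2,-2 -> gap=5, closing at 4/unit, collide at t=5/4
Pair (1,2): pos 9,12 vel -2,0 -> not approaching (rel speed -2 <= 0)
Earliest collision: t=5/4 between 0 and 1

Answer: 5/4 0 1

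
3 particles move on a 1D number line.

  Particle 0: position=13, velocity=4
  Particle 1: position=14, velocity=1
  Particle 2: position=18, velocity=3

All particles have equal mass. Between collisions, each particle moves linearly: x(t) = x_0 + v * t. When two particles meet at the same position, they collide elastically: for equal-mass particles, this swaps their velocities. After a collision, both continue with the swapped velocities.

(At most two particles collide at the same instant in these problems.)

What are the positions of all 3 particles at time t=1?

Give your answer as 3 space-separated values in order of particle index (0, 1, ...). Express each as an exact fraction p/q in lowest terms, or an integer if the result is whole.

Collision at t=1/3: particles 0 and 1 swap velocities; positions: p0=43/3 p1=43/3 p2=19; velocities now: v0=1 v1=4 v2=3
Advance to t=1 (no further collisions before then); velocities: v0=1 v1=4 v2=3; positions = 15 17 21

Answer: 15 17 21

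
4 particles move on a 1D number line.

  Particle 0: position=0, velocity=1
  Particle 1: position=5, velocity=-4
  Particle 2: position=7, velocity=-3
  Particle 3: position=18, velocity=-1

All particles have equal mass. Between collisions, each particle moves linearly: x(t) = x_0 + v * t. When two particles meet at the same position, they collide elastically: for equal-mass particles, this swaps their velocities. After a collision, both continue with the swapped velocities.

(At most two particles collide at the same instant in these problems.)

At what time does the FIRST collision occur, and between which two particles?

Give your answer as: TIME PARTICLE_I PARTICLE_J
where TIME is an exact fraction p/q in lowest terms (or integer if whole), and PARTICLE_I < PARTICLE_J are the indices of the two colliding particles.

Pair (0,1): pos 0,5 vel 1,-4 -> gap=5, closing at 5/unit, collide at t=1
Pair (1,2): pos 5,7 vel -4,-3 -> not approaching (rel speed -1 <= 0)
Pair (2,3): pos 7,18 vel -3,-1 -> not approaching (rel speed -2 <= 0)
Earliest collision: t=1 between 0 and 1

Answer: 1 0 1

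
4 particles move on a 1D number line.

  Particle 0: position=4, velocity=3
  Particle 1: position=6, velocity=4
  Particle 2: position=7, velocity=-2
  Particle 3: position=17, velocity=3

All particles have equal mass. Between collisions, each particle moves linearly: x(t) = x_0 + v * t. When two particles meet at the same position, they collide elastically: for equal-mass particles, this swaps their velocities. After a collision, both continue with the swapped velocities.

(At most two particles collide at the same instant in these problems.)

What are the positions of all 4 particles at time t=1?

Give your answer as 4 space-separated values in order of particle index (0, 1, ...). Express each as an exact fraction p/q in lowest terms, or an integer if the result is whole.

Collision at t=1/6: particles 1 and 2 swap velocities; positions: p0=9/2 p1=20/3 p2=20/3 p3=35/2; velocities now: v0=3 v1=-2 v2=4 v3=3
Collision at t=3/5: particles 0 and 1 swap velocities; positions: p0=29/5 p1=29/5 p2=42/5 p3=94/5; velocities now: v0=-2 v1=3 v2=4 v3=3
Advance to t=1 (no further collisions before then); velocities: v0=-2 v1=3 v2=4 v3=3; positions = 5 7 10 20

Answer: 5 7 10 20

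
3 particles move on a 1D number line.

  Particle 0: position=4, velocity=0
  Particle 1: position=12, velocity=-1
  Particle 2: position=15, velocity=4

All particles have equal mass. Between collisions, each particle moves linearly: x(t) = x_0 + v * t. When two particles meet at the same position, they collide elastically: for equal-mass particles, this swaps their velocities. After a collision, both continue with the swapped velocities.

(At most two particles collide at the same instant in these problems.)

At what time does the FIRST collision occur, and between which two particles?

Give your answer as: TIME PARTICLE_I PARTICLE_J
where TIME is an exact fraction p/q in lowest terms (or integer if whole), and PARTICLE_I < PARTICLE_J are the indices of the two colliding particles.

Answer: 8 0 1

Derivation:
Pair (0,1): pos 4,12 vel 0,-1 -> gap=8, closing at 1/unit, collide at t=8
Pair (1,2): pos 12,15 vel -1,4 -> not approaching (rel speed -5 <= 0)
Earliest collision: t=8 between 0 and 1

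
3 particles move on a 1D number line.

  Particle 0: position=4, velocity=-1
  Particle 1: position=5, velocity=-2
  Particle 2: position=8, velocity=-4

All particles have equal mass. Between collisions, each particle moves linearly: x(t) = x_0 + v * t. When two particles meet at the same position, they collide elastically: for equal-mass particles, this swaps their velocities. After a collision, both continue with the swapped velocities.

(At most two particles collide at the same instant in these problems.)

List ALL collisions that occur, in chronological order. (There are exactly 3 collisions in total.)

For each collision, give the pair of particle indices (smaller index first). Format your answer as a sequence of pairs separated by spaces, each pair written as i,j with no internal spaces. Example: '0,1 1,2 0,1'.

Collision at t=1: particles 0 and 1 swap velocities; positions: p0=3 p1=3 p2=4; velocities now: v0=-2 v1=-1 v2=-4
Collision at t=4/3: particles 1 and 2 swap velocities; positions: p0=7/3 p1=8/3 p2=8/3; velocities now: v0=-2 v1=-4 v2=-1
Collision at t=3/2: particles 0 and 1 swap velocities; positions: p0=2 p1=2 p2=5/2; velocities now: v0=-4 v1=-2 v2=-1

Answer: 0,1 1,2 0,1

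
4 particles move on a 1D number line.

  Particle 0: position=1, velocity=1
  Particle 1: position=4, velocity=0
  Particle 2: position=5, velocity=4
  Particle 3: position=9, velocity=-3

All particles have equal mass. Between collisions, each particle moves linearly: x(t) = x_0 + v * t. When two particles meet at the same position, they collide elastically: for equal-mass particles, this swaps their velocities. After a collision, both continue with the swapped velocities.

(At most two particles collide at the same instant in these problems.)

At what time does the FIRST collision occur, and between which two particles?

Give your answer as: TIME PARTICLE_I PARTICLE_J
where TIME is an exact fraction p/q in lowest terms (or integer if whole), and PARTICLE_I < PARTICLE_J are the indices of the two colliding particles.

Pair (0,1): pos 1,4 vel 1,0 -> gap=3, closing at 1/unit, collide at t=3
Pair (1,2): pos 4,5 vel 0,4 -> not approaching (rel speed -4 <= 0)
Pair (2,3): pos 5,9 vel 4,-3 -> gap=4, closing at 7/unit, collide at t=4/7
Earliest collision: t=4/7 between 2 and 3

Answer: 4/7 2 3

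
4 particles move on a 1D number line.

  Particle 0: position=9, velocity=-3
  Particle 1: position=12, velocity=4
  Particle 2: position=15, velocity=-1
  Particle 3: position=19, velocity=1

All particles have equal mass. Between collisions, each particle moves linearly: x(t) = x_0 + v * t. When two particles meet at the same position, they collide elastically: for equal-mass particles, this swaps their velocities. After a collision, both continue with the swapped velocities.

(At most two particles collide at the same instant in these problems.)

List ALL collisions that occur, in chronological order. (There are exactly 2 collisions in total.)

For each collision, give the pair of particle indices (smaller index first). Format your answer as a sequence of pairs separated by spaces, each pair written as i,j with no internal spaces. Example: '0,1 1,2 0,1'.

Collision at t=3/5: particles 1 and 2 swap velocities; positions: p0=36/5 p1=72/5 p2=72/5 p3=98/5; velocities now: v0=-3 v1=-1 v2=4 v3=1
Collision at t=7/3: particles 2 and 3 swap velocities; positions: p0=2 p1=38/3 p2=64/3 p3=64/3; velocities now: v0=-3 v1=-1 v2=1 v3=4

Answer: 1,2 2,3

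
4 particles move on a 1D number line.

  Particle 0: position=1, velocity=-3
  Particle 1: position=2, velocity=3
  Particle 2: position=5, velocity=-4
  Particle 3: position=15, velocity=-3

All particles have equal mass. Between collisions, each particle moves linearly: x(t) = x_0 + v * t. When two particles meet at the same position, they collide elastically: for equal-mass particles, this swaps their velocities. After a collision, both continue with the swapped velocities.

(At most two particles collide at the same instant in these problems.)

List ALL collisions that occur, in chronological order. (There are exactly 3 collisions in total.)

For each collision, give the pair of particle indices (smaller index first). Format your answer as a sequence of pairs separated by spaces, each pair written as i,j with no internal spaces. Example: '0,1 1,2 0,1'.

Collision at t=3/7: particles 1 and 2 swap velocities; positions: p0=-2/7 p1=23/7 p2=23/7 p3=96/7; velocities now: v0=-3 v1=-4 v2=3 v3=-3
Collision at t=13/6: particles 2 and 3 swap velocities; positions: p0=-11/2 p1=-11/3 p2=17/2 p3=17/2; velocities now: v0=-3 v1=-4 v2=-3 v3=3
Collision at t=4: particles 0 and 1 swap velocities; positions: p0=-11 p1=-11 p2=3 p3=14; velocities now: v0=-4 v1=-3 v2=-3 v3=3

Answer: 1,2 2,3 0,1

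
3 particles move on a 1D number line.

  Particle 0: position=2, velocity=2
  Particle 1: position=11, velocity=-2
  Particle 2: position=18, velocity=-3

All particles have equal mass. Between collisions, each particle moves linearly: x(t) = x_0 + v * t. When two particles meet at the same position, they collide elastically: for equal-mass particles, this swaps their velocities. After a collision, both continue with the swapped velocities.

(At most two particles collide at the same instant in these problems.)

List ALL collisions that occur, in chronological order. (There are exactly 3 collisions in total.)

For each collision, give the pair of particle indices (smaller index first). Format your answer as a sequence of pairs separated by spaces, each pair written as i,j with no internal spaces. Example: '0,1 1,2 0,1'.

Answer: 0,1 1,2 0,1

Derivation:
Collision at t=9/4: particles 0 and 1 swap velocities; positions: p0=13/2 p1=13/2 p2=45/4; velocities now: v0=-2 v1=2 v2=-3
Collision at t=16/5: particles 1 and 2 swap velocities; positions: p0=23/5 p1=42/5 p2=42/5; velocities now: v0=-2 v1=-3 v2=2
Collision at t=7: particles 0 and 1 swap velocities; positions: p0=-3 p1=-3 p2=16; velocities now: v0=-3 v1=-2 v2=2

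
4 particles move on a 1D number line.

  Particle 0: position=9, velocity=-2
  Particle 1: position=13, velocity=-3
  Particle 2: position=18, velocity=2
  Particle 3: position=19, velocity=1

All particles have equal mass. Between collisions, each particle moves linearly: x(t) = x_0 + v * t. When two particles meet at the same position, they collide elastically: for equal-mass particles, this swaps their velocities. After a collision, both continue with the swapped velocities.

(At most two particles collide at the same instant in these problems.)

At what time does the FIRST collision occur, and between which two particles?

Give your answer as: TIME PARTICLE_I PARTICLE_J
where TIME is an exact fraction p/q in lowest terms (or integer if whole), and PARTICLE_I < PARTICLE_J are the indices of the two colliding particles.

Pair (0,1): pos 9,13 vel -2,-3 -> gap=4, closing at 1/unit, collide at t=4
Pair (1,2): pos 13,18 vel -3,2 -> not approaching (rel speed -5 <= 0)
Pair (2,3): pos 18,19 vel 2,1 -> gap=1, closing at 1/unit, collide at t=1
Earliest collision: t=1 between 2 and 3

Answer: 1 2 3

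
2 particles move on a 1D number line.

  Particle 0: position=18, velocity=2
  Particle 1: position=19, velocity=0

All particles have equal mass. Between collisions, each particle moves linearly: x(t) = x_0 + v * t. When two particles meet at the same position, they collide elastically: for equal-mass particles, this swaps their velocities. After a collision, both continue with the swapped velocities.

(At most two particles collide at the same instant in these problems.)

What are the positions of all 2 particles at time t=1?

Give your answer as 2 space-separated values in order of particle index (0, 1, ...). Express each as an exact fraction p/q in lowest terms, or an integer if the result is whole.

Collision at t=1/2: particles 0 and 1 swap velocities; positions: p0=19 p1=19; velocities now: v0=0 v1=2
Advance to t=1 (no further collisions before then); velocities: v0=0 v1=2; positions = 19 20

Answer: 19 20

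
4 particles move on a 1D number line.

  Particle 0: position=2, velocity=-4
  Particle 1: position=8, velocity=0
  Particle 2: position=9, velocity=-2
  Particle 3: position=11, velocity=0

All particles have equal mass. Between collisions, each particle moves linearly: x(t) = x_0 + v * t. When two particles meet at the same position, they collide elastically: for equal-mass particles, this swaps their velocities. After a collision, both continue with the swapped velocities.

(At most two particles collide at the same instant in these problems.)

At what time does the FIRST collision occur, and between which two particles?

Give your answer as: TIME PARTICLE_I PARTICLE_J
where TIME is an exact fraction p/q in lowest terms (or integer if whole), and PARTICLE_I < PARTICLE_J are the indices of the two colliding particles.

Pair (0,1): pos 2,8 vel -4,0 -> not approaching (rel speed -4 <= 0)
Pair (1,2): pos 8,9 vel 0,-2 -> gap=1, closing at 2/unit, collide at t=1/2
Pair (2,3): pos 9,11 vel -2,0 -> not approaching (rel speed -2 <= 0)
Earliest collision: t=1/2 between 1 and 2

Answer: 1/2 1 2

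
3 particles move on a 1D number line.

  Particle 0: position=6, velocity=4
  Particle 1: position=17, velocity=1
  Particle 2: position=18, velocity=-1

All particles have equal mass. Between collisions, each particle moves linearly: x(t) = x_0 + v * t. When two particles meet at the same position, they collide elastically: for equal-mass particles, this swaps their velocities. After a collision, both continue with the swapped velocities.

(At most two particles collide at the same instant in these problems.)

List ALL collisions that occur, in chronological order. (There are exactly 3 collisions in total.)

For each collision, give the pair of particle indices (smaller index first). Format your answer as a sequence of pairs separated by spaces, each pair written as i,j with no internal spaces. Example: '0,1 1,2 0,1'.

Answer: 1,2 0,1 1,2

Derivation:
Collision at t=1/2: particles 1 and 2 swap velocities; positions: p0=8 p1=35/2 p2=35/2; velocities now: v0=4 v1=-1 v2=1
Collision at t=12/5: particles 0 and 1 swap velocities; positions: p0=78/5 p1=78/5 p2=97/5; velocities now: v0=-1 v1=4 v2=1
Collision at t=11/3: particles 1 and 2 swap velocities; positions: p0=43/3 p1=62/3 p2=62/3; velocities now: v0=-1 v1=1 v2=4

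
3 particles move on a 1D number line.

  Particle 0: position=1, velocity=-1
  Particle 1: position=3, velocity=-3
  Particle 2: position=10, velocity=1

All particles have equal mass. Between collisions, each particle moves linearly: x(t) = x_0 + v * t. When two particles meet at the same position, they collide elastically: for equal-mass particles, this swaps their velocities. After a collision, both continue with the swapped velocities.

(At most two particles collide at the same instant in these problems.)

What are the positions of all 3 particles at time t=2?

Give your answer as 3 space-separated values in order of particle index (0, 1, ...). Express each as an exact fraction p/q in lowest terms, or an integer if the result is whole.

Answer: -3 -1 12

Derivation:
Collision at t=1: particles 0 and 1 swap velocities; positions: p0=0 p1=0 p2=11; velocities now: v0=-3 v1=-1 v2=1
Advance to t=2 (no further collisions before then); velocities: v0=-3 v1=-1 v2=1; positions = -3 -1 12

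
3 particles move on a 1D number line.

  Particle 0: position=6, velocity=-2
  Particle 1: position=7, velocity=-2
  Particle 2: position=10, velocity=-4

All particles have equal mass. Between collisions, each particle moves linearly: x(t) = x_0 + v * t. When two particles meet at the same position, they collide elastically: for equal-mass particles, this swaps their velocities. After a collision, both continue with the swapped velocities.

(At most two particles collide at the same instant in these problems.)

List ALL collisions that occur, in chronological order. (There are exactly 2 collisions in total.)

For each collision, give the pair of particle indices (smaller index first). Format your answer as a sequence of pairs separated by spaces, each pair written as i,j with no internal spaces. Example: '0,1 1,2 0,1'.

Answer: 1,2 0,1

Derivation:
Collision at t=3/2: particles 1 and 2 swap velocities; positions: p0=3 p1=4 p2=4; velocities now: v0=-2 v1=-4 v2=-2
Collision at t=2: particles 0 and 1 swap velocities; positions: p0=2 p1=2 p2=3; velocities now: v0=-4 v1=-2 v2=-2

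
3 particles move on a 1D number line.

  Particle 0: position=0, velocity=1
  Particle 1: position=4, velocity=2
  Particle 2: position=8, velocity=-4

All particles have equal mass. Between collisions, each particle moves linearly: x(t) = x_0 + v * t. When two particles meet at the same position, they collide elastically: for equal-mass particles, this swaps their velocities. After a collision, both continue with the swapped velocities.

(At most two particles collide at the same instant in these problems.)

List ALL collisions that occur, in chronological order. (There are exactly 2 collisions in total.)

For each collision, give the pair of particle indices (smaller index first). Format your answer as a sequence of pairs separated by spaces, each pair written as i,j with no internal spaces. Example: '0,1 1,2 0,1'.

Answer: 1,2 0,1

Derivation:
Collision at t=2/3: particles 1 and 2 swap velocities; positions: p0=2/3 p1=16/3 p2=16/3; velocities now: v0=1 v1=-4 v2=2
Collision at t=8/5: particles 0 and 1 swap velocities; positions: p0=8/5 p1=8/5 p2=36/5; velocities now: v0=-4 v1=1 v2=2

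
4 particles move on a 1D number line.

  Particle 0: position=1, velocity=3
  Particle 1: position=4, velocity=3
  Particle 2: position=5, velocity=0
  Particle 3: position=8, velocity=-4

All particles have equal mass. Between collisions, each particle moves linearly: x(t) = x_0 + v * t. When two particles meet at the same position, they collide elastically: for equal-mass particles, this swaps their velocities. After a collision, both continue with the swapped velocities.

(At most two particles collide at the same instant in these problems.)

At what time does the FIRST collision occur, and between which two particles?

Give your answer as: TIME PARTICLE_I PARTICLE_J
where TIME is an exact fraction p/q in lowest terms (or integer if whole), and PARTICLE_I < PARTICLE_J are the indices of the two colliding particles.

Answer: 1/3 1 2

Derivation:
Pair (0,1): pos 1,4 vel 3,3 -> not approaching (rel speed 0 <= 0)
Pair (1,2): pos 4,5 vel 3,0 -> gap=1, closing at 3/unit, collide at t=1/3
Pair (2,3): pos 5,8 vel 0,-4 -> gap=3, closing at 4/unit, collide at t=3/4
Earliest collision: t=1/3 between 1 and 2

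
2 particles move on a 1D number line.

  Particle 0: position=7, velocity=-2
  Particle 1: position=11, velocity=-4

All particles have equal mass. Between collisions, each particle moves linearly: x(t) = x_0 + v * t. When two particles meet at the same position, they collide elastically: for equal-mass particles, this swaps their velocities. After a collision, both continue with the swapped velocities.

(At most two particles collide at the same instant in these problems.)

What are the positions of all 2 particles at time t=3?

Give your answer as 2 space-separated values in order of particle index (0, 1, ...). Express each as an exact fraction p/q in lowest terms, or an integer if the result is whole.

Answer: -1 1

Derivation:
Collision at t=2: particles 0 and 1 swap velocities; positions: p0=3 p1=3; velocities now: v0=-4 v1=-2
Advance to t=3 (no further collisions before then); velocities: v0=-4 v1=-2; positions = -1 1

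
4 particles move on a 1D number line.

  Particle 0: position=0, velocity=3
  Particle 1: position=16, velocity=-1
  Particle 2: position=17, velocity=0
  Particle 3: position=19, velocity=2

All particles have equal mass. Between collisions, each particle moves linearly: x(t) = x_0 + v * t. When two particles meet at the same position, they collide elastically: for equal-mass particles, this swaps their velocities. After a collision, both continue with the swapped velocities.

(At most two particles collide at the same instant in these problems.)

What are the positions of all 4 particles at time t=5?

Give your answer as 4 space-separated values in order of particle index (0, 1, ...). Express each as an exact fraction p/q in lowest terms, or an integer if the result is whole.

Answer: 11 15 17 29

Derivation:
Collision at t=4: particles 0 and 1 swap velocities; positions: p0=12 p1=12 p2=17 p3=27; velocities now: v0=-1 v1=3 v2=0 v3=2
Advance to t=5 (no further collisions before then); velocities: v0=-1 v1=3 v2=0 v3=2; positions = 11 15 17 29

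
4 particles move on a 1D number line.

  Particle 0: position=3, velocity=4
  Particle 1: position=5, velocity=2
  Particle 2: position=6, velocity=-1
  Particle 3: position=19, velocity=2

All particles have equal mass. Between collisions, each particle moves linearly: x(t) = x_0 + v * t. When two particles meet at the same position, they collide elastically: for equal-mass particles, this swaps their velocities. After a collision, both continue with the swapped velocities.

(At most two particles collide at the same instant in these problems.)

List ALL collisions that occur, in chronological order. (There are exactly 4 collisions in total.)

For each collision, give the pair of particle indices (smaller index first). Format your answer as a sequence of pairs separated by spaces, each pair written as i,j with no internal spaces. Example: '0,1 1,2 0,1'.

Collision at t=1/3: particles 1 and 2 swap velocities; positions: p0=13/3 p1=17/3 p2=17/3 p3=59/3; velocities now: v0=4 v1=-1 v2=2 v3=2
Collision at t=3/5: particles 0 and 1 swap velocities; positions: p0=27/5 p1=27/5 p2=31/5 p3=101/5; velocities now: v0=-1 v1=4 v2=2 v3=2
Collision at t=1: particles 1 and 2 swap velocities; positions: p0=5 p1=7 p2=7 p3=21; velocities now: v0=-1 v1=2 v2=4 v3=2
Collision at t=8: particles 2 and 3 swap velocities; positions: p0=-2 p1=21 p2=35 p3=35; velocities now: v0=-1 v1=2 v2=2 v3=4

Answer: 1,2 0,1 1,2 2,3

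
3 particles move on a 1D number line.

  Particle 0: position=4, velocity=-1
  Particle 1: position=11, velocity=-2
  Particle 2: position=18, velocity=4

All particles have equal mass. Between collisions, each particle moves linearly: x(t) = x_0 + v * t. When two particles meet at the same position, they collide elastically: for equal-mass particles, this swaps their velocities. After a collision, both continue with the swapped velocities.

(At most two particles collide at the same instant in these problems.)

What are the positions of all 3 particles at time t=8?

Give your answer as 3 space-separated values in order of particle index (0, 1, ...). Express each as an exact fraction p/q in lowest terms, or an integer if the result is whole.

Collision at t=7: particles 0 and 1 swap velocities; positions: p0=-3 p1=-3 p2=46; velocities now: v0=-2 v1=-1 v2=4
Advance to t=8 (no further collisions before then); velocities: v0=-2 v1=-1 v2=4; positions = -5 -4 50

Answer: -5 -4 50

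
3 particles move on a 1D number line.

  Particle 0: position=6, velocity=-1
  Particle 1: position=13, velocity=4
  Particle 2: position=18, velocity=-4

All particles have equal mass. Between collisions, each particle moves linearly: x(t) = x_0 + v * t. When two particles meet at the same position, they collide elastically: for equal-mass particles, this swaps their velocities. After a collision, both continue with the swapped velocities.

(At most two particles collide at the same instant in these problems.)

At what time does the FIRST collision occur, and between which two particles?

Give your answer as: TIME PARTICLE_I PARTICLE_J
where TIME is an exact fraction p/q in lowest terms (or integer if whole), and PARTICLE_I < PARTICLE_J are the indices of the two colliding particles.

Answer: 5/8 1 2

Derivation:
Pair (0,1): pos 6,13 vel -1,4 -> not approaching (rel speed -5 <= 0)
Pair (1,2): pos 13,18 vel 4,-4 -> gap=5, closing at 8/unit, collide at t=5/8
Earliest collision: t=5/8 between 1 and 2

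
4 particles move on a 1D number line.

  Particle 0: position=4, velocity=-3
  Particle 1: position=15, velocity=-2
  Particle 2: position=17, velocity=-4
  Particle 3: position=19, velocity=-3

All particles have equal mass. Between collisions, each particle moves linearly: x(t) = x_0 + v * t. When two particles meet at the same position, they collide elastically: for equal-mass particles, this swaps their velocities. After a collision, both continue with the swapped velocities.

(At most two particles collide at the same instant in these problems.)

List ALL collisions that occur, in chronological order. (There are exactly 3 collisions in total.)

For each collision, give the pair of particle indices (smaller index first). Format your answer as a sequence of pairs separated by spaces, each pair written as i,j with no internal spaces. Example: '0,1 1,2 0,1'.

Answer: 1,2 2,3 0,1

Derivation:
Collision at t=1: particles 1 and 2 swap velocities; positions: p0=1 p1=13 p2=13 p3=16; velocities now: v0=-3 v1=-4 v2=-2 v3=-3
Collision at t=4: particles 2 and 3 swap velocities; positions: p0=-8 p1=1 p2=7 p3=7; velocities now: v0=-3 v1=-4 v2=-3 v3=-2
Collision at t=13: particles 0 and 1 swap velocities; positions: p0=-35 p1=-35 p2=-20 p3=-11; velocities now: v0=-4 v1=-3 v2=-3 v3=-2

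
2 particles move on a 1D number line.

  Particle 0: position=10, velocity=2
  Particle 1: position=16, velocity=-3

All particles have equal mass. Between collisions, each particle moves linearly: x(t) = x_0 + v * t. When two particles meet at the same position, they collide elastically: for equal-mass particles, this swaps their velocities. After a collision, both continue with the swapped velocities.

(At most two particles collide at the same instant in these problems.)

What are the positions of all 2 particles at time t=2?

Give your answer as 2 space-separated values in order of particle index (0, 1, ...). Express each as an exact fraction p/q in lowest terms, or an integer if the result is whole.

Collision at t=6/5: particles 0 and 1 swap velocities; positions: p0=62/5 p1=62/5; velocities now: v0=-3 v1=2
Advance to t=2 (no further collisions before then); velocities: v0=-3 v1=2; positions = 10 14

Answer: 10 14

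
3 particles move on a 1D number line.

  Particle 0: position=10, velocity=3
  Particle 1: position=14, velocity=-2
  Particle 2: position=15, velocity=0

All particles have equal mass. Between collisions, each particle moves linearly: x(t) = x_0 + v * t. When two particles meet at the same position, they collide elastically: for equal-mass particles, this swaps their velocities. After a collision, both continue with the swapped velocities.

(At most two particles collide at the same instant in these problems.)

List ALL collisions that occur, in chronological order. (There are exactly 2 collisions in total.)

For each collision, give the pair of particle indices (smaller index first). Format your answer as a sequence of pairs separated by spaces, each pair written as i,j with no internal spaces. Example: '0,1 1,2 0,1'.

Answer: 0,1 1,2

Derivation:
Collision at t=4/5: particles 0 and 1 swap velocities; positions: p0=62/5 p1=62/5 p2=15; velocities now: v0=-2 v1=3 v2=0
Collision at t=5/3: particles 1 and 2 swap velocities; positions: p0=32/3 p1=15 p2=15; velocities now: v0=-2 v1=0 v2=3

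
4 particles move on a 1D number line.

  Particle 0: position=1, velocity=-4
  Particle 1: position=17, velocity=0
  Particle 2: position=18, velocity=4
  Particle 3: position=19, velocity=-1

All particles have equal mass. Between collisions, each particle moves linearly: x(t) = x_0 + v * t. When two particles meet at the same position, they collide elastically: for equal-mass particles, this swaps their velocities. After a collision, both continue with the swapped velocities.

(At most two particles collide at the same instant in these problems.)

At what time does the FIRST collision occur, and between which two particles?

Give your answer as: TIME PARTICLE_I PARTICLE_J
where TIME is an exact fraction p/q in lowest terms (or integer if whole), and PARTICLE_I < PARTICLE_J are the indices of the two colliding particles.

Pair (0,1): pos 1,17 vel -4,0 -> not approaching (rel speed -4 <= 0)
Pair (1,2): pos 17,18 vel 0,4 -> not approaching (rel speed -4 <= 0)
Pair (2,3): pos 18,19 vel 4,-1 -> gap=1, closing at 5/unit, collide at t=1/5
Earliest collision: t=1/5 between 2 and 3

Answer: 1/5 2 3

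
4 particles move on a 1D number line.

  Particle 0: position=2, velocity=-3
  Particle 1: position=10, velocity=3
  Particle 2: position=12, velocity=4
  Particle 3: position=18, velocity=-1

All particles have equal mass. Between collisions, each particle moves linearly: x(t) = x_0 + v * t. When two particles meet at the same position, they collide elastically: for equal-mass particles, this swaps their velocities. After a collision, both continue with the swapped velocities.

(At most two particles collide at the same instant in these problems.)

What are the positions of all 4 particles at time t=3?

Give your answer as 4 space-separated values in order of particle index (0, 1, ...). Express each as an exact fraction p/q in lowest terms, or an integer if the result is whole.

Answer: -7 15 19 24

Derivation:
Collision at t=6/5: particles 2 and 3 swap velocities; positions: p0=-8/5 p1=68/5 p2=84/5 p3=84/5; velocities now: v0=-3 v1=3 v2=-1 v3=4
Collision at t=2: particles 1 and 2 swap velocities; positions: p0=-4 p1=16 p2=16 p3=20; velocities now: v0=-3 v1=-1 v2=3 v3=4
Advance to t=3 (no further collisions before then); velocities: v0=-3 v1=-1 v2=3 v3=4; positions = -7 15 19 24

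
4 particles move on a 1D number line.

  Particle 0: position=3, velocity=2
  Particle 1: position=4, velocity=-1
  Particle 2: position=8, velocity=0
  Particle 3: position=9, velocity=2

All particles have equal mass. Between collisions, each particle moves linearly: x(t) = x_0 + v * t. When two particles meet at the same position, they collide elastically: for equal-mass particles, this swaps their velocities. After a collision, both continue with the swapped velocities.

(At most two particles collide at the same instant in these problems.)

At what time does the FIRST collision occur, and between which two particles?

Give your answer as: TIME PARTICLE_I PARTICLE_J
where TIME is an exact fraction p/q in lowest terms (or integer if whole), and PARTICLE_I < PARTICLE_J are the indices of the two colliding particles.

Answer: 1/3 0 1

Derivation:
Pair (0,1): pos 3,4 vel 2,-1 -> gap=1, closing at 3/unit, collide at t=1/3
Pair (1,2): pos 4,8 vel -1,0 -> not approaching (rel speed -1 <= 0)
Pair (2,3): pos 8,9 vel 0,2 -> not approaching (rel speed -2 <= 0)
Earliest collision: t=1/3 between 0 and 1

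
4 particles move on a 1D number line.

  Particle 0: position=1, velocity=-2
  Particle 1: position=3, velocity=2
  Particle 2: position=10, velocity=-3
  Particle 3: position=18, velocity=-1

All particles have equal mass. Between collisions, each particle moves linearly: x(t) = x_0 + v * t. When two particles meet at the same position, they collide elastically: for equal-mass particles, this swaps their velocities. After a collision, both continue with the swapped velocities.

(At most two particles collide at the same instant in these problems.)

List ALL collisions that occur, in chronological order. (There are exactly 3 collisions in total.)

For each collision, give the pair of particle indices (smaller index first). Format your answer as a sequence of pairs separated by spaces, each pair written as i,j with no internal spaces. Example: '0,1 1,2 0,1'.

Answer: 1,2 2,3 0,1

Derivation:
Collision at t=7/5: particles 1 and 2 swap velocities; positions: p0=-9/5 p1=29/5 p2=29/5 p3=83/5; velocities now: v0=-2 v1=-3 v2=2 v3=-1
Collision at t=5: particles 2 and 3 swap velocities; positions: p0=-9 p1=-5 p2=13 p3=13; velocities now: v0=-2 v1=-3 v2=-1 v3=2
Collision at t=9: particles 0 and 1 swap velocities; positions: p0=-17 p1=-17 p2=9 p3=21; velocities now: v0=-3 v1=-2 v2=-1 v3=2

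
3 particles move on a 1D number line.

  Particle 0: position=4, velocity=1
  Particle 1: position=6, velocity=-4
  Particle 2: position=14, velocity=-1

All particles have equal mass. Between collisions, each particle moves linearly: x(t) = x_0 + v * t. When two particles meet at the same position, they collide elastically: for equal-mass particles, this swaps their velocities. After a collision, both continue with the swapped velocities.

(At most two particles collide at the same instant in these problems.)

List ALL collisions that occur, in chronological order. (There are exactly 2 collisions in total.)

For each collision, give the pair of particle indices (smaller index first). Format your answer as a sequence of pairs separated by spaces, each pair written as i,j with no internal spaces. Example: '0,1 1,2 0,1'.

Collision at t=2/5: particles 0 and 1 swap velocities; positions: p0=22/5 p1=22/5 p2=68/5; velocities now: v0=-4 v1=1 v2=-1
Collision at t=5: particles 1 and 2 swap velocities; positions: p0=-14 p1=9 p2=9; velocities now: v0=-4 v1=-1 v2=1

Answer: 0,1 1,2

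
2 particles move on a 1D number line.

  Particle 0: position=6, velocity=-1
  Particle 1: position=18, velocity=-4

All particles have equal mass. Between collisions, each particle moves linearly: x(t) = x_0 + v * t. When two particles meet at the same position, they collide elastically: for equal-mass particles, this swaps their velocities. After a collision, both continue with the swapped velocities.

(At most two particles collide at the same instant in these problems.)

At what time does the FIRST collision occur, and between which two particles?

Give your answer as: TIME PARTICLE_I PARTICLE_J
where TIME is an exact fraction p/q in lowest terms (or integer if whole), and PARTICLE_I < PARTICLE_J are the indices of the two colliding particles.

Pair (0,1): pos 6,18 vel -1,-4 -> gap=12, closing at 3/unit, collide at t=4
Earliest collision: t=4 between 0 and 1

Answer: 4 0 1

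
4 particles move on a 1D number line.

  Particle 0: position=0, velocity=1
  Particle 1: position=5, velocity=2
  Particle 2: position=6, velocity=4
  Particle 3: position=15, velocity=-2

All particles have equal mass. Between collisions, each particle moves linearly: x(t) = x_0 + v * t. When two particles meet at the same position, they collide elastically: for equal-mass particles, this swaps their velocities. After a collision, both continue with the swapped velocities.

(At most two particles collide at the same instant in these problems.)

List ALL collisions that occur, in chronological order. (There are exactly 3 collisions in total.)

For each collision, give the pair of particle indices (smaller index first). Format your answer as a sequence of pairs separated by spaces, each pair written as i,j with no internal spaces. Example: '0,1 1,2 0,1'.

Answer: 2,3 1,2 0,1

Derivation:
Collision at t=3/2: particles 2 and 3 swap velocities; positions: p0=3/2 p1=8 p2=12 p3=12; velocities now: v0=1 v1=2 v2=-2 v3=4
Collision at t=5/2: particles 1 and 2 swap velocities; positions: p0=5/2 p1=10 p2=10 p3=16; velocities now: v0=1 v1=-2 v2=2 v3=4
Collision at t=5: particles 0 and 1 swap velocities; positions: p0=5 p1=5 p2=15 p3=26; velocities now: v0=-2 v1=1 v2=2 v3=4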